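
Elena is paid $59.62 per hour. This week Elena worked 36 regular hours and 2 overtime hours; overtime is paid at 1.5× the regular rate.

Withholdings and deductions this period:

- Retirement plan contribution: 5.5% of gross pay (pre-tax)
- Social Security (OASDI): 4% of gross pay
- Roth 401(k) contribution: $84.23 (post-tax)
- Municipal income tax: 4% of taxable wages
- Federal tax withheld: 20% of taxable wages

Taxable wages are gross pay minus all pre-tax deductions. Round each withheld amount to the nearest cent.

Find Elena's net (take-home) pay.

Regular pay: 36 × $59.62 = $2146.32
Overtime pay: 2 × $59.62 × 1.5 = $178.86
Gross pay = $2146.32 + $178.86 = $2325.18
Retirement plan contribution: $2325.18 × 0.055 = $127.88
Taxable wages = $2325.18 − $127.88 = $2197.30
Federal tax withheld: $2197.30 × 0.2 = $439.46
Municipal income tax: $2197.30 × 0.04 = $87.89
Social Security (OASDI): $2325.18 × 0.04 = $93.01
Roth 401(k) contribution: $84.23
Total deductions = $127.88 + $439.46 + $87.89 + $93.01 + $84.23 = $832.47
Net pay = $2325.18 − $832.47 = $1492.71

$1492.71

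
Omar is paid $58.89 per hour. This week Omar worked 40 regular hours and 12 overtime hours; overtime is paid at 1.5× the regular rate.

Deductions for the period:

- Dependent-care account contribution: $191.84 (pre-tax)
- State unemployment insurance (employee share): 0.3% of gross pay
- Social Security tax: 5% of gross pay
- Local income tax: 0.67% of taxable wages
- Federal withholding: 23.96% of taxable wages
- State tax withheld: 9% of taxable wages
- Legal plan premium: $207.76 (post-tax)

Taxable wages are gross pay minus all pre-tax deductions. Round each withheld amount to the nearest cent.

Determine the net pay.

$1750.83

Regular pay: 40 × $58.89 = $2355.60
Overtime pay: 12 × $58.89 × 1.5 = $1060.02
Gross pay = $2355.60 + $1060.02 = $3415.62
Dependent-care account contribution: $191.84
Taxable wages = $3415.62 − $191.84 = $3223.78
Federal withholding: $3223.78 × 0.2396 = $772.42
State tax withheld: $3223.78 × 0.09 = $290.14
Local income tax: $3223.78 × 0.0067 = $21.60
Social Security tax: $3415.62 × 0.05 = $170.78
State unemployment insurance (employee share): $3415.62 × 0.003 = $10.25
Legal plan premium: $207.76
Total deductions = $191.84 + $772.42 + $290.14 + $21.60 + $170.78 + $10.25 + $207.76 = $1664.79
Net pay = $3415.62 − $1664.79 = $1750.83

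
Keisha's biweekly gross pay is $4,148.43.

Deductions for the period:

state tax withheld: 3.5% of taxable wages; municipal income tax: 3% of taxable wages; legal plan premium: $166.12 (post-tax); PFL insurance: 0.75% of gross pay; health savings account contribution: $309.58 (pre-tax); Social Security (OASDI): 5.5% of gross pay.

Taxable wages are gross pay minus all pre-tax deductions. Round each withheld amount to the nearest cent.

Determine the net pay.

$3,163.93

Health savings account contribution: $309.58
Taxable wages = $4,148.43 − $309.58 = $3,838.85
Municipal income tax: $3,838.85 × 0.03 = $115.17
State tax withheld: $3,838.85 × 0.035 = $134.36
Social Security (OASDI): $4,148.43 × 0.055 = $228.16
PFL insurance: $4,148.43 × 0.0075 = $31.11
Legal plan premium: $166.12
Total deductions = $309.58 + $115.17 + $134.36 + $228.16 + $31.11 + $166.12 = $984.50
Net pay = $4,148.43 − $984.50 = $3,163.93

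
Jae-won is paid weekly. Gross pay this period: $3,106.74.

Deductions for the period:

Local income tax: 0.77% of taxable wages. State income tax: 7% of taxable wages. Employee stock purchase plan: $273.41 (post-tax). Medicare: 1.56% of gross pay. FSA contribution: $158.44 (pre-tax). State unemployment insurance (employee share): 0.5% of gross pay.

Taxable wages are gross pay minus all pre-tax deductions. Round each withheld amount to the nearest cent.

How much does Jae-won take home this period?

FSA contribution: $158.44
Taxable wages = $3,106.74 − $158.44 = $2,948.30
Local income tax: $2,948.30 × 0.0077 = $22.70
State income tax: $2,948.30 × 0.07 = $206.38
Medicare: $3,106.74 × 0.0156 = $48.47
State unemployment insurance (employee share): $3,106.74 × 0.005 = $15.53
Employee stock purchase plan: $273.41
Total deductions = $158.44 + $22.70 + $206.38 + $48.47 + $15.53 + $273.41 = $724.93
Net pay = $3,106.74 − $724.93 = $2,381.81

$2,381.81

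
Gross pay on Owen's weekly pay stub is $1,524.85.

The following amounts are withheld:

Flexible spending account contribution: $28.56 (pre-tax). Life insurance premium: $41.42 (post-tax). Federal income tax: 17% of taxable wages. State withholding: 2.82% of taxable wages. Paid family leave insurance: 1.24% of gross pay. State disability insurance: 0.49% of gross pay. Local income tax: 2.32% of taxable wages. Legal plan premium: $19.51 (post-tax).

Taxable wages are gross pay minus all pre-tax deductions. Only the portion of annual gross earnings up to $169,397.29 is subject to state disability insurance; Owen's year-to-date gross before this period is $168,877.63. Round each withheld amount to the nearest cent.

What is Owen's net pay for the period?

Flexible spending account contribution: $28.56
Taxable wages = $1,524.85 − $28.56 = $1,496.29
State withholding: $1,496.29 × 0.0282 = $42.20
Federal income tax: $1,496.29 × 0.17 = $254.37
Local income tax: $1,496.29 × 0.0232 = $34.71
Paid family leave insurance: $1,524.85 × 0.0124 = $18.91
State disability insurance: only $169,397.29 − $168,877.63 = $519.66 of this check is subject → $519.66 × 0.0049 = $2.55
Legal plan premium: $19.51
Life insurance premium: $41.42
Total deductions = $28.56 + $42.20 + $254.37 + $34.71 + $18.91 + $2.55 + $19.51 + $41.42 = $442.23
Net pay = $1,524.85 − $442.23 = $1,082.62

$1,082.62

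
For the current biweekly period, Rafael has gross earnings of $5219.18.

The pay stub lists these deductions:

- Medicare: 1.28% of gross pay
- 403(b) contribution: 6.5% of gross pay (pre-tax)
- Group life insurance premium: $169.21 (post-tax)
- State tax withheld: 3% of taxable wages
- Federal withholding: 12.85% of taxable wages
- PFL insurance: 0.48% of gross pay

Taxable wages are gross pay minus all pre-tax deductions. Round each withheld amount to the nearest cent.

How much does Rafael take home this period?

403(b) contribution: $5219.18 × 0.065 = $339.25
Taxable wages = $5219.18 − $339.25 = $4879.93
Federal withholding: $4879.93 × 0.1285 = $627.07
State tax withheld: $4879.93 × 0.03 = $146.40
PFL insurance: $5219.18 × 0.0048 = $25.05
Medicare: $5219.18 × 0.0128 = $66.81
Group life insurance premium: $169.21
Total deductions = $339.25 + $627.07 + $146.40 + $25.05 + $66.81 + $169.21 = $1373.79
Net pay = $5219.18 − $1373.79 = $3845.39

$3845.39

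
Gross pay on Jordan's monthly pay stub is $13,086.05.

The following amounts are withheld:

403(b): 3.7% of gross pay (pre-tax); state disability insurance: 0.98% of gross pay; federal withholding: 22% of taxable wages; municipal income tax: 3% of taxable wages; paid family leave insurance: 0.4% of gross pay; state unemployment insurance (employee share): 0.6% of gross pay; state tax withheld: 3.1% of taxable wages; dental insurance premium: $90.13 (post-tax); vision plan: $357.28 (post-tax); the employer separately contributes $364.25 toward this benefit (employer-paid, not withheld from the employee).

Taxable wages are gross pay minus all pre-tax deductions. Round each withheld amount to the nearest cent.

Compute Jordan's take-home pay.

403(b): $13,086.05 × 0.037 = $484.18
Taxable wages = $13,086.05 − $484.18 = $12,601.87
Municipal income tax: $12,601.87 × 0.03 = $378.06
State tax withheld: $12,601.87 × 0.031 = $390.66
Federal withholding: $12,601.87 × 0.22 = $2,772.41
State unemployment insurance (employee share): $13,086.05 × 0.006 = $78.52
Paid family leave insurance: $13,086.05 × 0.004 = $52.34
State disability insurance: $13,086.05 × 0.0098 = $128.24
Vision plan: $357.28
Dental insurance premium: $90.13
(Employer's $364.25 toward vision plan is not withheld from the employee.)
Total deductions = $484.18 + $378.06 + $390.66 + $2,772.41 + $78.52 + $52.34 + $128.24 + $357.28 + $90.13 = $4,731.82
Net pay = $13,086.05 − $4,731.82 = $8,354.23

$8,354.23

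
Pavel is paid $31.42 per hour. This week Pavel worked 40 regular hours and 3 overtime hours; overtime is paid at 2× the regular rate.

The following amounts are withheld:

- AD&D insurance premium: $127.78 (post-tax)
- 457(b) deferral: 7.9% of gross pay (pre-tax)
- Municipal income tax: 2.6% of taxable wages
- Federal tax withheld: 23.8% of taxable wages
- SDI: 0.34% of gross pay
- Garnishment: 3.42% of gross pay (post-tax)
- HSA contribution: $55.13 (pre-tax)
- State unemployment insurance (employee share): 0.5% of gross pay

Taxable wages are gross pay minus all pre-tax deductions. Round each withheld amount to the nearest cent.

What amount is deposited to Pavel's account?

$749.79

Regular pay: 40 × $31.42 = $1,256.80
Overtime pay: 3 × $31.42 × 2 = $188.52
Gross pay = $1,256.80 + $188.52 = $1,445.32
457(b) deferral: $1,445.32 × 0.079 = $114.18
HSA contribution: $55.13
Pre-tax total = $114.18 + $55.13 = $169.31
Taxable wages = $1,445.32 − $169.31 = $1,276.01
Municipal income tax: $1,276.01 × 0.026 = $33.18
Federal tax withheld: $1,276.01 × 0.238 = $303.69
State unemployment insurance (employee share): $1,445.32 × 0.005 = $7.23
SDI: $1,445.32 × 0.0034 = $4.91
AD&D insurance premium: $127.78
Garnishment: $1,445.32 × 0.0342 = $49.43
Total deductions = $114.18 + $55.13 + $33.18 + $303.69 + $7.23 + $4.91 + $127.78 + $49.43 = $695.53
Net pay = $1,445.32 − $695.53 = $749.79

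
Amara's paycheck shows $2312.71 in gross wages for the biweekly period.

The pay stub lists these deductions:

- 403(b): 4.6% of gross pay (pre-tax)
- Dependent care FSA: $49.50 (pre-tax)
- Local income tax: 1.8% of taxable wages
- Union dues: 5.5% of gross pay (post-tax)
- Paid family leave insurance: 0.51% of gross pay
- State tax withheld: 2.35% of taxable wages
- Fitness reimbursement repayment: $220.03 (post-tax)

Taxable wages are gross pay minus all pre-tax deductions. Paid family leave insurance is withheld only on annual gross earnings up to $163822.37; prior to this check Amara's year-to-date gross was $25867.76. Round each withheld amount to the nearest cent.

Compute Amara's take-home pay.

$1708.30

403(b): $2312.71 × 0.046 = $106.38
Dependent care FSA: $49.50
Pre-tax total = $106.38 + $49.50 = $155.88
Taxable wages = $2312.71 − $155.88 = $2156.83
State tax withheld: $2156.83 × 0.0235 = $50.69
Local income tax: $2156.83 × 0.018 = $38.82
Paid family leave insurance: cap not yet reached, full $2312.71 is subject → $2312.71 × 0.0051 = $11.79
Union dues: $2312.71 × 0.055 = $127.20
Fitness reimbursement repayment: $220.03
Total deductions = $106.38 + $49.50 + $50.69 + $38.82 + $11.79 + $127.20 + $220.03 = $604.41
Net pay = $2312.71 − $604.41 = $1708.30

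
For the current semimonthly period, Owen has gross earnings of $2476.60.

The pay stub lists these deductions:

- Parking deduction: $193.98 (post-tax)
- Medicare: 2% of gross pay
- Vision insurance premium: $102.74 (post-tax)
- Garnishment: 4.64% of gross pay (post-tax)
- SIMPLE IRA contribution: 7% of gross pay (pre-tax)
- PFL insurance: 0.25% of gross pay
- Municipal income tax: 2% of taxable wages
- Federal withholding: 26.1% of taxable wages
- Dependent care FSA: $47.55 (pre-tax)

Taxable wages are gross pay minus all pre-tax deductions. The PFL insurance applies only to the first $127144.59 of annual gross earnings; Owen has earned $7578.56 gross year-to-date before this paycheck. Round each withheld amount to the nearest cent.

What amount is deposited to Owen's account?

$1154.49

Dependent care FSA: $47.55
SIMPLE IRA contribution: $2476.60 × 0.07 = $173.36
Pre-tax total = $47.55 + $173.36 = $220.91
Taxable wages = $2476.60 − $220.91 = $2255.69
Federal withholding: $2255.69 × 0.261 = $588.74
Municipal income tax: $2255.69 × 0.02 = $45.11
Medicare: $2476.60 × 0.02 = $49.53
PFL insurance: cap not yet reached, full $2476.60 is subject → $2476.60 × 0.0025 = $6.19
Vision insurance premium: $102.74
Parking deduction: $193.98
Garnishment: $2476.60 × 0.0464 = $114.91
Total deductions = $47.55 + $173.36 + $588.74 + $45.11 + $49.53 + $6.19 + $102.74 + $193.98 + $114.91 = $1322.11
Net pay = $2476.60 − $1322.11 = $1154.49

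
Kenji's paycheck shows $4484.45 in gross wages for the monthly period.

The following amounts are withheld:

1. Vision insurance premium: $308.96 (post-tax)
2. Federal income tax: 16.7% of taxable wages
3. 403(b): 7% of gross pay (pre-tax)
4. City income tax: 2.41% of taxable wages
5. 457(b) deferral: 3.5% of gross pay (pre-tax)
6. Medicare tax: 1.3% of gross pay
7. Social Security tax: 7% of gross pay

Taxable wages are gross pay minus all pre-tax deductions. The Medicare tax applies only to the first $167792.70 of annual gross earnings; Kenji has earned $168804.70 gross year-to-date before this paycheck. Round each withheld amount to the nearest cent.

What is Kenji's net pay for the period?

403(b): $4484.45 × 0.07 = $313.91
457(b) deferral: $4484.45 × 0.035 = $156.96
Pre-tax total = $313.91 + $156.96 = $470.87
Taxable wages = $4484.45 − $470.87 = $4013.58
Federal income tax: $4013.58 × 0.167 = $670.27
City income tax: $4013.58 × 0.0241 = $96.73
Medicare tax: annual cap $167792.70 already reached (YTD $168804.70), so $0.00
Social Security tax: $4484.45 × 0.07 = $313.91
Vision insurance premium: $308.96
Total deductions = $313.91 + $156.96 + $670.27 + $96.73 + $0.00 + $313.91 + $308.96 = $1860.74
Net pay = $4484.45 − $1860.74 = $2623.71

$2623.71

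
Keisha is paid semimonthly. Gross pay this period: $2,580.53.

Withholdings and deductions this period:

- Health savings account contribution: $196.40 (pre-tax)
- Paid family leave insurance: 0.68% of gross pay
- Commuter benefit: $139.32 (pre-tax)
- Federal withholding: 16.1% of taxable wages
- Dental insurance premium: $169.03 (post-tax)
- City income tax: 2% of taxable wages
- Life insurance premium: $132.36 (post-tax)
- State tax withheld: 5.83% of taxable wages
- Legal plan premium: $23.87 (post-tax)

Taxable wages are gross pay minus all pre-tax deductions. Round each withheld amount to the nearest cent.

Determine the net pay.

Health savings account contribution: $196.40
Commuter benefit: $139.32
Pre-tax total = $196.40 + $139.32 = $335.72
Taxable wages = $2,580.53 − $335.72 = $2,244.81
State tax withheld: $2,244.81 × 0.0583 = $130.87
City income tax: $2,244.81 × 0.02 = $44.90
Federal withholding: $2,244.81 × 0.161 = $361.41
Paid family leave insurance: $2,580.53 × 0.0068 = $17.55
Dental insurance premium: $169.03
Legal plan premium: $23.87
Life insurance premium: $132.36
Total deductions = $196.40 + $139.32 + $130.87 + $44.90 + $361.41 + $17.55 + $169.03 + $23.87 + $132.36 = $1,215.71
Net pay = $2,580.53 − $1,215.71 = $1,364.82

$1,364.82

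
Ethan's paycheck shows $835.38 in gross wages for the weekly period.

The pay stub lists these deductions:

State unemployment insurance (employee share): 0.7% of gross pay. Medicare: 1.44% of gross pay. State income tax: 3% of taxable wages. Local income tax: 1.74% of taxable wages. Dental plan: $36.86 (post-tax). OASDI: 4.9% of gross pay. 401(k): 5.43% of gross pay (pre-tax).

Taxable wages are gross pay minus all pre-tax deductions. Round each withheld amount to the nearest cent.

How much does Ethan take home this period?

401(k): $835.38 × 0.0543 = $45.36
Taxable wages = $835.38 − $45.36 = $790.02
State income tax: $790.02 × 0.03 = $23.70
Local income tax: $790.02 × 0.0174 = $13.75
Medicare: $835.38 × 0.0144 = $12.03
OASDI: $835.38 × 0.049 = $40.93
State unemployment insurance (employee share): $835.38 × 0.007 = $5.85
Dental plan: $36.86
Total deductions = $45.36 + $23.70 + $13.75 + $12.03 + $40.93 + $5.85 + $36.86 = $178.48
Net pay = $835.38 − $178.48 = $656.90

$656.90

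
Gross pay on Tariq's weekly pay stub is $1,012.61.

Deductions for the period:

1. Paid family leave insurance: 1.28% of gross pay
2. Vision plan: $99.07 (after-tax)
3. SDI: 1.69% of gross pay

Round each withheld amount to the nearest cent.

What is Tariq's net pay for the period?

$883.47

Paid family leave insurance: $1,012.61 × 0.0128 = $12.96
SDI: $1,012.61 × 0.0169 = $17.11
Vision plan: $99.07
Total deductions = $12.96 + $17.11 + $99.07 = $129.14
Net pay = $1,012.61 − $129.14 = $883.47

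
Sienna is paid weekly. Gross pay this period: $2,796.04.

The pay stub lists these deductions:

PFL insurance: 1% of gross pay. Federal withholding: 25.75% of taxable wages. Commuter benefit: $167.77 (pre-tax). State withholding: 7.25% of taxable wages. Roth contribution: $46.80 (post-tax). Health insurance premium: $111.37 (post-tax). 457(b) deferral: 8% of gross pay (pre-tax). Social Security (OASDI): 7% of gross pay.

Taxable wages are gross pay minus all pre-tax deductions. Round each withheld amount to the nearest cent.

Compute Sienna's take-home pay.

$1,229.23

457(b) deferral: $2,796.04 × 0.08 = $223.68
Commuter benefit: $167.77
Pre-tax total = $223.68 + $167.77 = $391.45
Taxable wages = $2,796.04 − $391.45 = $2,404.59
Federal withholding: $2,404.59 × 0.2575 = $619.18
State withholding: $2,404.59 × 0.0725 = $174.33
PFL insurance: $2,796.04 × 0.01 = $27.96
Social Security (OASDI): $2,796.04 × 0.07 = $195.72
Roth contribution: $46.80
Health insurance premium: $111.37
Total deductions = $223.68 + $167.77 + $619.18 + $174.33 + $27.96 + $195.72 + $46.80 + $111.37 = $1,566.81
Net pay = $2,796.04 − $1,566.81 = $1,229.23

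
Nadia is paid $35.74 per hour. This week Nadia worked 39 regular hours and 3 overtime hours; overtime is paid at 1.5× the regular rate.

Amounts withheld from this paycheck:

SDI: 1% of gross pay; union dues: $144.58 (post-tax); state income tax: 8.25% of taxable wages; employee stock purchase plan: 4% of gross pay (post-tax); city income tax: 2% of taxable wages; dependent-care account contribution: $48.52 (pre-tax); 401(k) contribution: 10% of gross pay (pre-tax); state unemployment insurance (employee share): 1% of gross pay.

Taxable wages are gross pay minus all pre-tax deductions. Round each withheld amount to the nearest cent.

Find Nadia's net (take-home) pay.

Regular pay: 39 × $35.74 = $1393.86
Overtime pay: 3 × $35.74 × 1.5 = $160.83
Gross pay = $1393.86 + $160.83 = $1554.69
401(k) contribution: $1554.69 × 0.1 = $155.47
Dependent-care account contribution: $48.52
Pre-tax total = $155.47 + $48.52 = $203.99
Taxable wages = $1554.69 − $203.99 = $1350.70
State income tax: $1350.70 × 0.0825 = $111.43
City income tax: $1350.70 × 0.02 = $27.01
SDI: $1554.69 × 0.01 = $15.55
State unemployment insurance (employee share): $1554.69 × 0.01 = $15.55
Employee stock purchase plan: $1554.69 × 0.04 = $62.19
Union dues: $144.58
Total deductions = $155.47 + $48.52 + $111.43 + $27.01 + $15.55 + $15.55 + $62.19 + $144.58 = $580.30
Net pay = $1554.69 − $580.30 = $974.39

$974.39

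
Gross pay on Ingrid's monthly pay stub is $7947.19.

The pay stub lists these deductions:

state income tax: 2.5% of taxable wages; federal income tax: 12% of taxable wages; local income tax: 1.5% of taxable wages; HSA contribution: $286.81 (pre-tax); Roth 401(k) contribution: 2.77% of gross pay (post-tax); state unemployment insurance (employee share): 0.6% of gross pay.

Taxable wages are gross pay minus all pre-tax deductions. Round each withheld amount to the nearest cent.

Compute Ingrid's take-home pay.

$6166.89

HSA contribution: $286.81
Taxable wages = $7947.19 − $286.81 = $7660.38
Local income tax: $7660.38 × 0.015 = $114.91
State income tax: $7660.38 × 0.025 = $191.51
Federal income tax: $7660.38 × 0.12 = $919.25
State unemployment insurance (employee share): $7947.19 × 0.006 = $47.68
Roth 401(k) contribution: $7947.19 × 0.0277 = $220.14
Total deductions = $286.81 + $114.91 + $191.51 + $919.25 + $47.68 + $220.14 = $1780.30
Net pay = $7947.19 − $1780.30 = $6166.89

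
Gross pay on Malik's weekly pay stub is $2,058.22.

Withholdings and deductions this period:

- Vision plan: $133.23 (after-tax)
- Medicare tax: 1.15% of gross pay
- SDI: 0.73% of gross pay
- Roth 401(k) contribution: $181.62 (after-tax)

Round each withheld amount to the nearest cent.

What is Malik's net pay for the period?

Medicare tax: $2,058.22 × 0.0115 = $23.67
SDI: $2,058.22 × 0.0073 = $15.03
Vision plan: $133.23
Roth 401(k) contribution: $181.62
Total deductions = $23.67 + $15.03 + $133.23 + $181.62 = $353.55
Net pay = $2,058.22 − $353.55 = $1,704.67

$1,704.67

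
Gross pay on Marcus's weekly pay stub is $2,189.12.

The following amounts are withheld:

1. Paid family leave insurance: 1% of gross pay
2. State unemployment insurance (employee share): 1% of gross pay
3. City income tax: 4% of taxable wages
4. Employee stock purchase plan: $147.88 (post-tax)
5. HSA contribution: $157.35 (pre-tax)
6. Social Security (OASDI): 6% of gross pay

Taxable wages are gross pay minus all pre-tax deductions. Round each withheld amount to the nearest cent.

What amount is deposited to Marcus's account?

$1,627.49

HSA contribution: $157.35
Taxable wages = $2,189.12 − $157.35 = $2,031.77
City income tax: $2,031.77 × 0.04 = $81.27
Paid family leave insurance: $2,189.12 × 0.01 = $21.89
State unemployment insurance (employee share): $2,189.12 × 0.01 = $21.89
Social Security (OASDI): $2,189.12 × 0.06 = $131.35
Employee stock purchase plan: $147.88
Total deductions = $157.35 + $81.27 + $21.89 + $21.89 + $131.35 + $147.88 = $561.63
Net pay = $2,189.12 − $561.63 = $1,627.49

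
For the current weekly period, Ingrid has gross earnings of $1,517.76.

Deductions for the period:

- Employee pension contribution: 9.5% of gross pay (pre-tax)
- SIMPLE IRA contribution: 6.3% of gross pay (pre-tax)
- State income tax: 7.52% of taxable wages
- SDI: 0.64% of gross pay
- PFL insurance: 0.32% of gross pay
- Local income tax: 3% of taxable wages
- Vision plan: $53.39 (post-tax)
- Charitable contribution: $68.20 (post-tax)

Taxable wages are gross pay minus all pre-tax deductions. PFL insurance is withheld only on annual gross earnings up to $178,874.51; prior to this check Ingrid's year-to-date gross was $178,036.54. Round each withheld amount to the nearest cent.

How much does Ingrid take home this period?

SIMPLE IRA contribution: $1,517.76 × 0.063 = $95.62
Employee pension contribution: $1,517.76 × 0.095 = $144.19
Pre-tax total = $95.62 + $144.19 = $239.81
Taxable wages = $1,517.76 − $239.81 = $1,277.95
Local income tax: $1,277.95 × 0.03 = $38.34
State income tax: $1,277.95 × 0.0752 = $96.10
SDI: $1,517.76 × 0.0064 = $9.71
PFL insurance: only $178,874.51 − $178,036.54 = $837.97 of this check is subject → $837.97 × 0.0032 = $2.68
Vision plan: $53.39
Charitable contribution: $68.20
Total deductions = $95.62 + $144.19 + $38.34 + $96.10 + $9.71 + $2.68 + $53.39 + $68.20 = $508.23
Net pay = $1,517.76 − $508.23 = $1,009.53

$1,009.53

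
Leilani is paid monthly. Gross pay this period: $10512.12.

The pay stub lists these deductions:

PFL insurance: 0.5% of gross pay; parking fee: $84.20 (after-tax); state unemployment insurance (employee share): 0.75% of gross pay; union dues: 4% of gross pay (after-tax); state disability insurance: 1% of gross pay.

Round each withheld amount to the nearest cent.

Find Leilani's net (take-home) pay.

$9770.92

PFL insurance: $10512.12 × 0.005 = $52.56
State unemployment insurance (employee share): $10512.12 × 0.0075 = $78.84
State disability insurance: $10512.12 × 0.01 = $105.12
Union dues: $10512.12 × 0.04 = $420.48
Parking fee: $84.20
Total deductions = $52.56 + $78.84 + $105.12 + $420.48 + $84.20 = $741.20
Net pay = $10512.12 − $741.20 = $9770.92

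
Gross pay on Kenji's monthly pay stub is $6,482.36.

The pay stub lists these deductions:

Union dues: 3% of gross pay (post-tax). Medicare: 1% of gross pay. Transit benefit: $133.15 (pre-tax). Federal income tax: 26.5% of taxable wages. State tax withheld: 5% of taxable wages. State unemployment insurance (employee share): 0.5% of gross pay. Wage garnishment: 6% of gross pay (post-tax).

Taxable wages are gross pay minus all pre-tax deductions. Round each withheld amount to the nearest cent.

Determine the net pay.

$3,668.57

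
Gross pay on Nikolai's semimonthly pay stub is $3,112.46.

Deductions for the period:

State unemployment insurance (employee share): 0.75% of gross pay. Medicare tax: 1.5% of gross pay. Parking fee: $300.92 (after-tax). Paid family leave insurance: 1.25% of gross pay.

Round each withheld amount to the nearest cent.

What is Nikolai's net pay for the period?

$2,702.60

State unemployment insurance (employee share): $3,112.46 × 0.0075 = $23.34
Medicare tax: $3,112.46 × 0.015 = $46.69
Paid family leave insurance: $3,112.46 × 0.0125 = $38.91
Parking fee: $300.92
Total deductions = $23.34 + $46.69 + $38.91 + $300.92 = $409.86
Net pay = $3,112.46 − $409.86 = $2,702.60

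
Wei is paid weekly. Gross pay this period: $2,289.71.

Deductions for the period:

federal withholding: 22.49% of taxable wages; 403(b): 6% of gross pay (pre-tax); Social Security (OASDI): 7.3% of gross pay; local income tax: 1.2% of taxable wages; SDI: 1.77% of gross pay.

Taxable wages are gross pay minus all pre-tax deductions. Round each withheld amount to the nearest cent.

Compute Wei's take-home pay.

403(b): $2,289.71 × 0.06 = $137.38
Taxable wages = $2,289.71 − $137.38 = $2,152.33
Local income tax: $2,152.33 × 0.012 = $25.83
Federal withholding: $2,152.33 × 0.2249 = $484.06
SDI: $2,289.71 × 0.0177 = $40.53
Social Security (OASDI): $2,289.71 × 0.073 = $167.15
Total deductions = $137.38 + $25.83 + $484.06 + $40.53 + $167.15 = $854.95
Net pay = $2,289.71 − $854.95 = $1,434.76

$1,434.76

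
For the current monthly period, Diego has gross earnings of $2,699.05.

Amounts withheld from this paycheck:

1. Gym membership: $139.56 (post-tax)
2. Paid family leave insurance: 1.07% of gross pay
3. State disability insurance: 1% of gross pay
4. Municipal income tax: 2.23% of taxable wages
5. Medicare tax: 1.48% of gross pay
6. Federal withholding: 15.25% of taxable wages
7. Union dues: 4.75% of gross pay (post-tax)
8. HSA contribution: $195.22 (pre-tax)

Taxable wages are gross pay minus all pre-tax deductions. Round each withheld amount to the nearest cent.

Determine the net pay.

HSA contribution: $195.22
Taxable wages = $2,699.05 − $195.22 = $2,503.83
Federal withholding: $2,503.83 × 0.1525 = $381.83
Municipal income tax: $2,503.83 × 0.0223 = $55.84
Medicare tax: $2,699.05 × 0.0148 = $39.95
State disability insurance: $2,699.05 × 0.01 = $26.99
Paid family leave insurance: $2,699.05 × 0.0107 = $28.88
Gym membership: $139.56
Union dues: $2,699.05 × 0.0475 = $128.20
Total deductions = $195.22 + $381.83 + $55.84 + $39.95 + $26.99 + $28.88 + $139.56 + $128.20 = $996.47
Net pay = $2,699.05 − $996.47 = $1,702.58

$1,702.58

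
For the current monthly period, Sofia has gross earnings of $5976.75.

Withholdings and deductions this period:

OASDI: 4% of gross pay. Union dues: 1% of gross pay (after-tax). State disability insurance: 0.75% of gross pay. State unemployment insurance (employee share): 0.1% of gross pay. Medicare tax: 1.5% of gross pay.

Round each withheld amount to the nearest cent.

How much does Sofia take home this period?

Medicare tax: $5976.75 × 0.015 = $89.65
State disability insurance: $5976.75 × 0.0075 = $44.83
State unemployment insurance (employee share): $5976.75 × 0.001 = $5.98
OASDI: $5976.75 × 0.04 = $239.07
Union dues: $5976.75 × 0.01 = $59.77
Total deductions = $89.65 + $44.83 + $5.98 + $239.07 + $59.77 = $439.30
Net pay = $5976.75 − $439.30 = $5537.45

$5537.45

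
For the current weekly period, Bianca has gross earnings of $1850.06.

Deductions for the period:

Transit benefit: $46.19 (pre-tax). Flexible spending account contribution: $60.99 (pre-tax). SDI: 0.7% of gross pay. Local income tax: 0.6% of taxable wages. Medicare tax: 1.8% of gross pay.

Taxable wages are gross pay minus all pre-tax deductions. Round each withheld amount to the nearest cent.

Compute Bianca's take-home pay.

$1686.17

Flexible spending account contribution: $60.99
Transit benefit: $46.19
Pre-tax total = $60.99 + $46.19 = $107.18
Taxable wages = $1850.06 − $107.18 = $1742.88
Local income tax: $1742.88 × 0.006 = $10.46
Medicare tax: $1850.06 × 0.018 = $33.30
SDI: $1850.06 × 0.007 = $12.95
Total deductions = $60.99 + $46.19 + $10.46 + $33.30 + $12.95 = $163.89
Net pay = $1850.06 − $163.89 = $1686.17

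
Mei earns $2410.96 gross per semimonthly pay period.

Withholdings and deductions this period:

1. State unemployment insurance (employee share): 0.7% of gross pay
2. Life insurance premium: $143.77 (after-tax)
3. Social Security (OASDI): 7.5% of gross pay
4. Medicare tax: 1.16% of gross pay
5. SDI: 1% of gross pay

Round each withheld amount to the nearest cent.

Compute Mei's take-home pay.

Medicare tax: $2410.96 × 0.0116 = $27.97
SDI: $2410.96 × 0.01 = $24.11
Social Security (OASDI): $2410.96 × 0.075 = $180.82
State unemployment insurance (employee share): $2410.96 × 0.007 = $16.88
Life insurance premium: $143.77
Total deductions = $27.97 + $24.11 + $180.82 + $16.88 + $143.77 = $393.55
Net pay = $2410.96 − $393.55 = $2017.41

$2017.41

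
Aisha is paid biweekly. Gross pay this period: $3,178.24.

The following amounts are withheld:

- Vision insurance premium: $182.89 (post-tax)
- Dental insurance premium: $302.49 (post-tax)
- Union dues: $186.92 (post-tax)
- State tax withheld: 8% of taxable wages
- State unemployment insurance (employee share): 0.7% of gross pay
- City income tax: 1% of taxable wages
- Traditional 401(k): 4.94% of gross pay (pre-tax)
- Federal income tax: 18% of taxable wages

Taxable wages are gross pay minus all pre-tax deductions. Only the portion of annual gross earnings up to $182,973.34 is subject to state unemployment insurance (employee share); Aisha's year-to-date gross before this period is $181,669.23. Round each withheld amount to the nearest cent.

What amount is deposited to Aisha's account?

Traditional 401(k): $3,178.24 × 0.0494 = $157.01
Taxable wages = $3,178.24 − $157.01 = $3,021.23
City income tax: $3,021.23 × 0.01 = $30.21
State tax withheld: $3,021.23 × 0.08 = $241.70
Federal income tax: $3,021.23 × 0.18 = $543.82
State unemployment insurance (employee share): only $182,973.34 − $181,669.23 = $1,304.11 of this check is subject → $1,304.11 × 0.007 = $9.13
Union dues: $186.92
Vision insurance premium: $182.89
Dental insurance premium: $302.49
Total deductions = $157.01 + $30.21 + $241.70 + $543.82 + $9.13 + $186.92 + $182.89 + $302.49 = $1,654.17
Net pay = $3,178.24 − $1,654.17 = $1,524.07

$1,524.07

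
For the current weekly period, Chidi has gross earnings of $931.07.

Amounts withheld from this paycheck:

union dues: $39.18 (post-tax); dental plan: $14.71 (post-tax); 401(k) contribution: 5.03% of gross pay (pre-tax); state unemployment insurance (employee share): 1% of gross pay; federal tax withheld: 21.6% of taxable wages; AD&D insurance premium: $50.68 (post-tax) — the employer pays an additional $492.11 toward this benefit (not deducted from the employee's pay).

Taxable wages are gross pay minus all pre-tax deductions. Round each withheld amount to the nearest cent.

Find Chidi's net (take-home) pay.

$579.36

401(k) contribution: $931.07 × 0.0503 = $46.83
Taxable wages = $931.07 − $46.83 = $884.24
Federal tax withheld: $884.24 × 0.216 = $191.00
State unemployment insurance (employee share): $931.07 × 0.01 = $9.31
Union dues: $39.18
AD&D insurance premium: $50.68
Dental plan: $14.71
(Employer's $492.11 toward AD&D insurance premium is not withheld from the employee.)
Total deductions = $46.83 + $191.00 + $9.31 + $39.18 + $50.68 + $14.71 = $351.71
Net pay = $931.07 − $351.71 = $579.36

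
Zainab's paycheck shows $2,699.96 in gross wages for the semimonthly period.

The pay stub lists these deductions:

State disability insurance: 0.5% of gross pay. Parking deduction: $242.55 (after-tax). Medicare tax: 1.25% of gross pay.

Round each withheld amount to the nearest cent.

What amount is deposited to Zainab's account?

State disability insurance: $2,699.96 × 0.005 = $13.50
Medicare tax: $2,699.96 × 0.0125 = $33.75
Parking deduction: $242.55
Total deductions = $13.50 + $33.75 + $242.55 = $289.80
Net pay = $2,699.96 − $289.80 = $2,410.16

$2,410.16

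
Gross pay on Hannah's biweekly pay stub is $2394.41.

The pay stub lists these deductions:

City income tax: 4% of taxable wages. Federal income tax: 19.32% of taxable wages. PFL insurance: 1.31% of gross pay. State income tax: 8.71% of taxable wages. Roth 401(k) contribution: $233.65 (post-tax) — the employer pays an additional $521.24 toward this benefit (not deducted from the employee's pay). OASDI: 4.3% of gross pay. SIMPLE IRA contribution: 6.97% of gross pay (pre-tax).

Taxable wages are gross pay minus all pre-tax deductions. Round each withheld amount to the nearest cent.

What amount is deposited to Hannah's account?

SIMPLE IRA contribution: $2394.41 × 0.0697 = $166.89
Taxable wages = $2394.41 − $166.89 = $2227.52
State income tax: $2227.52 × 0.0871 = $194.02
City income tax: $2227.52 × 0.04 = $89.10
Federal income tax: $2227.52 × 0.1932 = $430.36
OASDI: $2394.41 × 0.043 = $102.96
PFL insurance: $2394.41 × 0.0131 = $31.37
Roth 401(k) contribution: $233.65
(Employer's $521.24 toward Roth 401(k) contribution is not withheld from the employee.)
Total deductions = $166.89 + $194.02 + $89.10 + $430.36 + $102.96 + $31.37 + $233.65 = $1248.35
Net pay = $2394.41 − $1248.35 = $1146.06

$1146.06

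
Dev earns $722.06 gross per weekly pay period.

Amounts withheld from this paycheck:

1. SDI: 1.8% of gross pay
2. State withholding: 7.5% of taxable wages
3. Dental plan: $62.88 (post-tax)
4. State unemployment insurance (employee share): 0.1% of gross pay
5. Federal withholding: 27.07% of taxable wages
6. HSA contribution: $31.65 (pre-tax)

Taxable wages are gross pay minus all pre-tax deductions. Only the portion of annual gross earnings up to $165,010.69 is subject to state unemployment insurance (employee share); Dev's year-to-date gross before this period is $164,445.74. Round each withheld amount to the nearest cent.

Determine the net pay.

$375.30

HSA contribution: $31.65
Taxable wages = $722.06 − $31.65 = $690.41
State withholding: $690.41 × 0.075 = $51.78
Federal withholding: $690.41 × 0.2707 = $186.89
SDI: $722.06 × 0.018 = $13.00
State unemployment insurance (employee share): only $165,010.69 − $164,445.74 = $564.95 of this check is subject → $564.95 × 0.001 = $0.56
Dental plan: $62.88
Total deductions = $31.65 + $51.78 + $186.89 + $13.00 + $0.56 + $62.88 = $346.76
Net pay = $722.06 − $346.76 = $375.30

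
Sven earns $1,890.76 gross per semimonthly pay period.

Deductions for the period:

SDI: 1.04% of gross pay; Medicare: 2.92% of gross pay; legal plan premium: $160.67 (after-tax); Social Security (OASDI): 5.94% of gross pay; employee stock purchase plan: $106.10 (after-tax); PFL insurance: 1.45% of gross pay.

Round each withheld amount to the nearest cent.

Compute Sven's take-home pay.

Medicare: $1,890.76 × 0.0292 = $55.21
SDI: $1,890.76 × 0.0104 = $19.66
Social Security (OASDI): $1,890.76 × 0.0594 = $112.31
PFL insurance: $1,890.76 × 0.0145 = $27.42
Legal plan premium: $160.67
Employee stock purchase plan: $106.10
Total deductions = $55.21 + $19.66 + $112.31 + $27.42 + $160.67 + $106.10 = $481.37
Net pay = $1,890.76 − $481.37 = $1,409.39

$1,409.39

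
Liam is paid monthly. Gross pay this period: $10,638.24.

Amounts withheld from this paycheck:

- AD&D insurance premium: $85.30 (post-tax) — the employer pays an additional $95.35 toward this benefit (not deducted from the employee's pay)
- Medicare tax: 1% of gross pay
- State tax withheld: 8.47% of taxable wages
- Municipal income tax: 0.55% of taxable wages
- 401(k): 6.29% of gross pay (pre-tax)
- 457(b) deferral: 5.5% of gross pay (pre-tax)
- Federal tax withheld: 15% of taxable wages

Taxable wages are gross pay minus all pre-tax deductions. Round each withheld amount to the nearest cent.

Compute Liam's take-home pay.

$6,938.28

457(b) deferral: $10,638.24 × 0.055 = $585.10
401(k): $10,638.24 × 0.0629 = $669.15
Pre-tax total = $585.10 + $669.15 = $1,254.25
Taxable wages = $10,638.24 − $1,254.25 = $9,383.99
Federal tax withheld: $9,383.99 × 0.15 = $1,407.60
Municipal income tax: $9,383.99 × 0.0055 = $51.61
State tax withheld: $9,383.99 × 0.0847 = $794.82
Medicare tax: $10,638.24 × 0.01 = $106.38
AD&D insurance premium: $85.30
(Employer's $95.35 toward AD&D insurance premium is not withheld from the employee.)
Total deductions = $585.10 + $669.15 + $1,407.60 + $51.61 + $794.82 + $106.38 + $85.30 = $3,699.96
Net pay = $10,638.24 − $3,699.96 = $6,938.28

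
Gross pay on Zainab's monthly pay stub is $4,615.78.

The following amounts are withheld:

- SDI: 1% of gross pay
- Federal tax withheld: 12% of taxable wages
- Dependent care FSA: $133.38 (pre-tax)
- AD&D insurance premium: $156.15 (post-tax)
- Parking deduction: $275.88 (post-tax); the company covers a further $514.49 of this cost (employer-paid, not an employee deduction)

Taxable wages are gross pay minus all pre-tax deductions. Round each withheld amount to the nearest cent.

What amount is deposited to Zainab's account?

Dependent care FSA: $133.38
Taxable wages = $4,615.78 − $133.38 = $4,482.40
Federal tax withheld: $4,482.40 × 0.12 = $537.89
SDI: $4,615.78 × 0.01 = $46.16
Parking deduction: $275.88
AD&D insurance premium: $156.15
(Employer's $514.49 toward parking deduction is not withheld from the employee.)
Total deductions = $133.38 + $537.89 + $46.16 + $275.88 + $156.15 = $1,149.46
Net pay = $4,615.78 − $1,149.46 = $3,466.32

$3,466.32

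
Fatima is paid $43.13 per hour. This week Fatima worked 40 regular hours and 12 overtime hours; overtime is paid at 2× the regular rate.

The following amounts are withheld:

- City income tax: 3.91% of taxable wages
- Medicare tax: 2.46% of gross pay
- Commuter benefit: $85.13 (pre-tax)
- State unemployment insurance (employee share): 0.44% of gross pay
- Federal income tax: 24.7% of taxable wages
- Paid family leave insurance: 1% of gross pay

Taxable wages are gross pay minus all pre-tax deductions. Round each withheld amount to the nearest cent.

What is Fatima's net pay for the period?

$1,802.17

Regular pay: 40 × $43.13 = $1,725.20
Overtime pay: 12 × $43.13 × 2 = $1,035.12
Gross pay = $1,725.20 + $1,035.12 = $2,760.32
Commuter benefit: $85.13
Taxable wages = $2,760.32 − $85.13 = $2,675.19
Federal income tax: $2,675.19 × 0.247 = $660.77
City income tax: $2,675.19 × 0.0391 = $104.60
Medicare tax: $2,760.32 × 0.0246 = $67.90
Paid family leave insurance: $2,760.32 × 0.01 = $27.60
State unemployment insurance (employee share): $2,760.32 × 0.0044 = $12.15
Total deductions = $85.13 + $660.77 + $104.60 + $67.90 + $27.60 + $12.15 = $958.15
Net pay = $2,760.32 − $958.15 = $1,802.17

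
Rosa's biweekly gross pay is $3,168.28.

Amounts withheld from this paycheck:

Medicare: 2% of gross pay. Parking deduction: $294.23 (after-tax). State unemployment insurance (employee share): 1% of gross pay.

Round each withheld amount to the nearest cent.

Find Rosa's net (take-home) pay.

$2,779.00

State unemployment insurance (employee share): $3,168.28 × 0.01 = $31.68
Medicare: $3,168.28 × 0.02 = $63.37
Parking deduction: $294.23
Total deductions = $31.68 + $63.37 + $294.23 = $389.28
Net pay = $3,168.28 − $389.28 = $2,779.00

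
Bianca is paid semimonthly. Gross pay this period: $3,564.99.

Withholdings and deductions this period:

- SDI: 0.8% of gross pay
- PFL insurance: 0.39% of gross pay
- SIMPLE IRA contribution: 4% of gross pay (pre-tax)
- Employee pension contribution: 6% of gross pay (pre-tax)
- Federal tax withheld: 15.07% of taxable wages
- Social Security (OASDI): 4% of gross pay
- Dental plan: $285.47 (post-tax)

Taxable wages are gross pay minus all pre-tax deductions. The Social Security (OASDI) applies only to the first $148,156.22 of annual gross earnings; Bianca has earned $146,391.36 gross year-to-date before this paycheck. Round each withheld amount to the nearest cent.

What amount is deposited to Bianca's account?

$2,326.49

Employee pension contribution: $3,564.99 × 0.06 = $213.90
SIMPLE IRA contribution: $3,564.99 × 0.04 = $142.60
Pre-tax total = $213.90 + $142.60 = $356.50
Taxable wages = $3,564.99 − $356.50 = $3,208.49
Federal tax withheld: $3,208.49 × 0.1507 = $483.52
PFL insurance: $3,564.99 × 0.0039 = $13.90
SDI: $3,564.99 × 0.008 = $28.52
Social Security (OASDI): only $148,156.22 − $146,391.36 = $1,764.86 of this check is subject → $1,764.86 × 0.04 = $70.59
Dental plan: $285.47
Total deductions = $213.90 + $142.60 + $483.52 + $13.90 + $28.52 + $70.59 + $285.47 = $1,238.50
Net pay = $3,564.99 − $1,238.50 = $2,326.49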